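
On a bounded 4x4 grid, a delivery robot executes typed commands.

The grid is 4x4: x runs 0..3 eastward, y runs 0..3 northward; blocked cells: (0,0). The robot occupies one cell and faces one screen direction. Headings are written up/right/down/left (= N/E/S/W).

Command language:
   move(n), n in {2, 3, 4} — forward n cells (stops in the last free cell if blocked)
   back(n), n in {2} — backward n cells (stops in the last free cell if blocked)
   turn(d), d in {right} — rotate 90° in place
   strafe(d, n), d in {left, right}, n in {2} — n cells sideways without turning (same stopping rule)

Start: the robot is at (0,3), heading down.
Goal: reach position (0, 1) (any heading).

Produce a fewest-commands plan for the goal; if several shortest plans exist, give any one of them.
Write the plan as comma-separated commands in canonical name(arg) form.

move(4)

from: at (0,3), heading down
[1] after move(4): at (0,1), heading down
shorter routes all fall short; 1 is best.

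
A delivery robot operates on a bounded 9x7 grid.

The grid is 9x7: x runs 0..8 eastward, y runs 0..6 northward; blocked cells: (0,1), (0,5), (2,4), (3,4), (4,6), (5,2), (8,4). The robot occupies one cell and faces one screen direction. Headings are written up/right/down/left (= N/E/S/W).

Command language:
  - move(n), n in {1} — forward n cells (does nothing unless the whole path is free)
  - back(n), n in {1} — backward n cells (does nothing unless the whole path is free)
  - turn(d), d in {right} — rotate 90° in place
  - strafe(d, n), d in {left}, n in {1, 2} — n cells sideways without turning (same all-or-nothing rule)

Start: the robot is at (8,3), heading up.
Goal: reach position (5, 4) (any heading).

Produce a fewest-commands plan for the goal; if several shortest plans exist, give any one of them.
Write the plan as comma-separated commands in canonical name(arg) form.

strafe(left, 1), move(1), strafe(left, 2)

begin: at (8,3), heading up
[1] after strafe(left, 1): at (7,3), heading up
[2] after move(1): at (7,4), heading up
[3] after strafe(left, 2): at (5,4), heading up
nothing shorter than 3 reaches the goal.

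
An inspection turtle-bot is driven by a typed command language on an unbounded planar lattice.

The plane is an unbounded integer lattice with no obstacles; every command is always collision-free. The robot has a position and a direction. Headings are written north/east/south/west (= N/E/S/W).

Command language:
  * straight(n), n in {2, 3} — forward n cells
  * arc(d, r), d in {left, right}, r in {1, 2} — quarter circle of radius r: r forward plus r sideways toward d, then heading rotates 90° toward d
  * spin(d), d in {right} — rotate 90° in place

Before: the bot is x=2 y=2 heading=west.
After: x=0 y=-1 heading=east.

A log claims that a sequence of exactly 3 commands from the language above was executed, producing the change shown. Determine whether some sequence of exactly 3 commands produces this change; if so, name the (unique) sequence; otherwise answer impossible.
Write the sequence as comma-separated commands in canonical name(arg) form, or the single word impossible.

key: order matters: swapping straight(3) and arc(left, 2) lands elsewhere
t0: x=2 y=2 heading=west
1. straight(3) → x=-1 y=2 heading=west
2. arc(left, 1) → x=-2 y=1 heading=south
3. arc(left, 2) → x=0 y=-1 heading=east
uniquely the one of 343 3-step routes that fits.

straight(3), arc(left, 1), arc(left, 2)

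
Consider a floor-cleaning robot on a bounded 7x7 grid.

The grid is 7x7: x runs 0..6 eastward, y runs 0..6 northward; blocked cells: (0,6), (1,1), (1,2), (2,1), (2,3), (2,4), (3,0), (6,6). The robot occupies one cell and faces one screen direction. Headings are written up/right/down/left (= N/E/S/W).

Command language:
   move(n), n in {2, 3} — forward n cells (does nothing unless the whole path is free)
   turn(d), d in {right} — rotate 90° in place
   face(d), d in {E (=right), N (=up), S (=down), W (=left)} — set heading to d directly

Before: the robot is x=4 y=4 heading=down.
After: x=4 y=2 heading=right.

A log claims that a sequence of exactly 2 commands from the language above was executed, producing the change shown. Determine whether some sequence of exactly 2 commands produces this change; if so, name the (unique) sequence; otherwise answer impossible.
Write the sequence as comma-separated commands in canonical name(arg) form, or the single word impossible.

key: running face(E) before move(2) would end elsewhere — order is forced
initial: x=4 y=4 heading=down
step 1 (move(2)): x=4 y=2 heading=down
step 2 (face(E)): x=4 y=2 heading=right
uniquely the one of 49 2-step routes that fits.

move(2), face(E)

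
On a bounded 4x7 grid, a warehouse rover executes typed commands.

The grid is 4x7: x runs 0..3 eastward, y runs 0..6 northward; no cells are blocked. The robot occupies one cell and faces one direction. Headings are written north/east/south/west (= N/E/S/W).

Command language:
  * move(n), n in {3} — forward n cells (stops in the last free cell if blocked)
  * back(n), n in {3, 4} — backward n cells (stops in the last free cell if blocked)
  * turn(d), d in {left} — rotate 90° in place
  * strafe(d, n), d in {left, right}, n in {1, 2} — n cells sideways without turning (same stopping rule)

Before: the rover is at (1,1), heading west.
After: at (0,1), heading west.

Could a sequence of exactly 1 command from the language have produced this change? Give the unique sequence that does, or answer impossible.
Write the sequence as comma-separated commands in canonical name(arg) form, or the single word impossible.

key: move(3) runs into the grid edge before its full distance
t0: at (1,1), heading west
step 1 (move(3)): at (0,1), heading west
all 8 alternatives checked — unique.

move(3)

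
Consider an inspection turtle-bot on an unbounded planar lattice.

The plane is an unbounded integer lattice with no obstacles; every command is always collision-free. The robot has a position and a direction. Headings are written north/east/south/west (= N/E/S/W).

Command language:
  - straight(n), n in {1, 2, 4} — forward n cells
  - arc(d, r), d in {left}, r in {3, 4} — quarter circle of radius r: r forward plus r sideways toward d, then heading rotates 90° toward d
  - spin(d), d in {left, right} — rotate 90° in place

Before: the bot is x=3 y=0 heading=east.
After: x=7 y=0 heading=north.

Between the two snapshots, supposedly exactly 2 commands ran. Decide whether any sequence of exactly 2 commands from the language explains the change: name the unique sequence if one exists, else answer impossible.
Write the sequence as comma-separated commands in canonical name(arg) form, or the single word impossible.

straight(4), spin(left)

key: order matters: swapping straight(4) and spin(left) lands elsewhere
initial: x=3 y=0 heading=east
1. straight(4) → x=7 y=0 heading=east
2. spin(left) → x=7 y=0 heading=north
no other 2-command option fits: unique.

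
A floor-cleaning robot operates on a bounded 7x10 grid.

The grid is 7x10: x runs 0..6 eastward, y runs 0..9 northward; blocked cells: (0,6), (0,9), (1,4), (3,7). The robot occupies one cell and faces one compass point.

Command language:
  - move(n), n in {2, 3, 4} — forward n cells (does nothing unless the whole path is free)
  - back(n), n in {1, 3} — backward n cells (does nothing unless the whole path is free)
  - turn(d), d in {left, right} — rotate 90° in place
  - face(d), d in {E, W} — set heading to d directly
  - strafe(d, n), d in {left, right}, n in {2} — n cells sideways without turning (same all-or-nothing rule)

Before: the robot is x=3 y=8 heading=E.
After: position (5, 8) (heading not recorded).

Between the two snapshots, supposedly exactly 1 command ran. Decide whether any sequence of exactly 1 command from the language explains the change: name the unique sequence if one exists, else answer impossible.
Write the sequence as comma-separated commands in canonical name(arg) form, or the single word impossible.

move(2)

begin: x=3 y=8 heading=E
t=1 move(2) ⇒ x=5 y=8 heading=E
no other 1-command option fits: unique.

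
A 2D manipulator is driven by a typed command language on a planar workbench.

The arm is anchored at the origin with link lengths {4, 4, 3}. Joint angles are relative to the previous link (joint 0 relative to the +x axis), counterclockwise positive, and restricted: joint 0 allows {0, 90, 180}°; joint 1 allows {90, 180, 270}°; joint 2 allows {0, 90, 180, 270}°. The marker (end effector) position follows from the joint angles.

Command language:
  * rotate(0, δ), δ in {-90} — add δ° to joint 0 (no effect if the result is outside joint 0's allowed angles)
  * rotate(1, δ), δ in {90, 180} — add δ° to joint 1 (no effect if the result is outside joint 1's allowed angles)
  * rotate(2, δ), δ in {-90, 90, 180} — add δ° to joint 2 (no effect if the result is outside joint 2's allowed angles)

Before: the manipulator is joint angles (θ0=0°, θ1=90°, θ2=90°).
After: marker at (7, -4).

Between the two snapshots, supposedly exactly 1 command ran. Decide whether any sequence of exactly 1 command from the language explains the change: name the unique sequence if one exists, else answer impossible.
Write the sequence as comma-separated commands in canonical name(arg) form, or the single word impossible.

rotate(1, 180)

start: joint angles (θ0=0°, θ1=90°, θ2=90°)
step 1 (rotate(1, 180)): joint angles (θ0=0°, θ1=270°, θ2=90°)
all 6 alternatives checked — unique.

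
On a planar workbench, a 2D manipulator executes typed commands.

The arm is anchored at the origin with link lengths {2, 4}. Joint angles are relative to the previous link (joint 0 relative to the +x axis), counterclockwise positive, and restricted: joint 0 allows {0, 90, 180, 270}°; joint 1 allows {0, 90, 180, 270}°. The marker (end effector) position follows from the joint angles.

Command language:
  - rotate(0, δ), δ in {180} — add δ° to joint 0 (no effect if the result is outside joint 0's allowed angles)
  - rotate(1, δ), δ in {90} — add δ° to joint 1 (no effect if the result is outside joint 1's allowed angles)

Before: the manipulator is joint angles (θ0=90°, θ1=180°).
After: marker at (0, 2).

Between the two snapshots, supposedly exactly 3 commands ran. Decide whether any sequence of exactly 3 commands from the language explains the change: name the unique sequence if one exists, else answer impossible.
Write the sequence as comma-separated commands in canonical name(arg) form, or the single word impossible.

start: joint angles (θ0=90°, θ1=180°)
[1] after rotate(0, 180): joint angles (θ0=270°, θ1=180°)
[2] after rotate(0, 180): joint angles (θ0=90°, θ1=180°)
[3] after rotate(0, 180): joint angles (θ0=270°, θ1=180°)
all 8 alternatives checked — unique.

rotate(0, 180), rotate(0, 180), rotate(0, 180)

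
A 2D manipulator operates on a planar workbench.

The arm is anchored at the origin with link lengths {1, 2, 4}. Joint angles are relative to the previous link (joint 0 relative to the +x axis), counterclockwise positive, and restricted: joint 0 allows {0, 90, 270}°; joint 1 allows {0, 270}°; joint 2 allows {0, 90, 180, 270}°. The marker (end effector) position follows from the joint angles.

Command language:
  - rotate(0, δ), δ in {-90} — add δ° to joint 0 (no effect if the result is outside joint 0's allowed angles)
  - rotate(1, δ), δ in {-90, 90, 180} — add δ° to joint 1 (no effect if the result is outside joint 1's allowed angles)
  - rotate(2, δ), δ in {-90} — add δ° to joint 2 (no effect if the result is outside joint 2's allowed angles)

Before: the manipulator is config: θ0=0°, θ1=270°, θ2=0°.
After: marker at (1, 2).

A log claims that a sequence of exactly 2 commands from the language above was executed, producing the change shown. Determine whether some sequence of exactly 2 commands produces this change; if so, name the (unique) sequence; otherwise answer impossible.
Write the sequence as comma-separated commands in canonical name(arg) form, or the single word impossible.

rotate(2, -90), rotate(2, -90)

from: config: θ0=0°, θ1=270°, θ2=0°
1. rotate(2, -90) → config: θ0=0°, θ1=270°, θ2=270°
2. rotate(2, -90) → config: θ0=0°, θ1=270°, θ2=180°
no other 2-command option fits: unique.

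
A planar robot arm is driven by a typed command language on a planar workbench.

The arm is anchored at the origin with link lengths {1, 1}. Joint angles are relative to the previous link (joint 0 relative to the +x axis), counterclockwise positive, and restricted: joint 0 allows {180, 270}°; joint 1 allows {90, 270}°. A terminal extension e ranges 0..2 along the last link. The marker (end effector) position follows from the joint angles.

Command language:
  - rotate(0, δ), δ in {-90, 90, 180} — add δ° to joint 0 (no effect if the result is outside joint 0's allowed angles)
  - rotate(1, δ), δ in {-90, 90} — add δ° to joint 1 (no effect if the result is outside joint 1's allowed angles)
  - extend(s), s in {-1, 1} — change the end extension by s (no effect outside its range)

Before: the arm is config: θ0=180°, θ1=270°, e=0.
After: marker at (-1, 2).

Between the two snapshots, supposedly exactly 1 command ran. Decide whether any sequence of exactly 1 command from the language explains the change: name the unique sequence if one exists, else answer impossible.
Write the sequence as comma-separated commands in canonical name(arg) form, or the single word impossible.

extend(1)

t0: config: θ0=180°, θ1=270°, e=0
1. extend(1) → config: θ0=180°, θ1=270°, e=1
uniquely the one of 7 1-step routes that fits.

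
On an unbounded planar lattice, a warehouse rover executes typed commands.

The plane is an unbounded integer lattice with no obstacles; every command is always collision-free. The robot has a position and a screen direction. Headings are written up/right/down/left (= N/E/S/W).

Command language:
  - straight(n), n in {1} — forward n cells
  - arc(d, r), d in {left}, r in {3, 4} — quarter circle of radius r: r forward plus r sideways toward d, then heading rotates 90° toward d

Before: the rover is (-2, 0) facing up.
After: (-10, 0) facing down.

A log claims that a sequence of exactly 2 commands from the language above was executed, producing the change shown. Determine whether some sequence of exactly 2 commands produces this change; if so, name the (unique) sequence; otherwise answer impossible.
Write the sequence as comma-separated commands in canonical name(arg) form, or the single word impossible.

arc(left, 4), arc(left, 4)

key: position moved to (-10,0) AND the heading swung to S — translation plus rotation needed
from: (-2, 0) facing up
[1] after arc(left, 4): (-6, 4) facing left
[2] after arc(left, 4): (-10, 0) facing down
no other 2-command option fits: unique.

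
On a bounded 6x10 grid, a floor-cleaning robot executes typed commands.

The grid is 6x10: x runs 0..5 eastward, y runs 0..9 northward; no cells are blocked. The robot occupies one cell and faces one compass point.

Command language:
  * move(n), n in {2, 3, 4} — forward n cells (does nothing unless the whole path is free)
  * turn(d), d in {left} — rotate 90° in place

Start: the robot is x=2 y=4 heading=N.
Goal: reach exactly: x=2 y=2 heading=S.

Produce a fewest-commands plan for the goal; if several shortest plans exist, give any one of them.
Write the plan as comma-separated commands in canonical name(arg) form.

initial: x=2 y=4 heading=N
t=1 turn(left) ⇒ x=2 y=4 heading=W
t=2 turn(left) ⇒ x=2 y=4 heading=S
t=3 move(2) ⇒ x=2 y=2 heading=S
no 2-step plan works, so 3 is optimal.

turn(left), turn(left), move(2)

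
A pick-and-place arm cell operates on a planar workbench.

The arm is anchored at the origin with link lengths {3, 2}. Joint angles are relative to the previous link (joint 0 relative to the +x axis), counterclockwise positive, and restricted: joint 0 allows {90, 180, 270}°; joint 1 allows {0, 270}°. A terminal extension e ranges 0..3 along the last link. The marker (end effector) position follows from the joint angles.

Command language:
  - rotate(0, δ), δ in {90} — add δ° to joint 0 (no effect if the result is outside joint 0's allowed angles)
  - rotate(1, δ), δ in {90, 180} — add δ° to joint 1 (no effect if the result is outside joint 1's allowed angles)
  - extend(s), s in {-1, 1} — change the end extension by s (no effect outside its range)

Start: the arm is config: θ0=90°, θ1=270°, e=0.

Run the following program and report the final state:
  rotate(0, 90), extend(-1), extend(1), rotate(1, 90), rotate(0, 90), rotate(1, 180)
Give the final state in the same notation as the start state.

initial: config: θ0=90°, θ1=270°, e=0
1. rotate(0, 90) → config: θ0=180°, θ1=270°, e=0
2. extend(-1) → config: θ0=180°, θ1=270°, e=0
3. extend(1) → config: θ0=180°, θ1=270°, e=1
4. rotate(1, 90) → config: θ0=180°, θ1=0°, e=1
5. rotate(0, 90) → config: θ0=270°, θ1=0°, e=1
6. rotate(1, 180) → config: θ0=270°, θ1=0°, e=1

config: θ0=270°, θ1=0°, e=1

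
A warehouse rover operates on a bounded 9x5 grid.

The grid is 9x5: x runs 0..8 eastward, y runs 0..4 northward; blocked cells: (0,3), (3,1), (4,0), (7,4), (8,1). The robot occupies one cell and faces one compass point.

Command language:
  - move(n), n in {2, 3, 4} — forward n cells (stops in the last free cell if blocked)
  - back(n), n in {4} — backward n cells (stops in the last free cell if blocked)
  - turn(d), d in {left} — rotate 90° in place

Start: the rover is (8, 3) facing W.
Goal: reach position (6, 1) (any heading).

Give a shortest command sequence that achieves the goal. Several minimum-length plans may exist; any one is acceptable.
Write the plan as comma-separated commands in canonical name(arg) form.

initial: (8, 3) facing W
step 1 (move(2)): (6, 3) facing W
step 2 (turn(left)): (6, 3) facing S
step 3 (move(2)): (6, 1) facing S
nothing shorter than 3 reaches the goal.

move(2), turn(left), move(2)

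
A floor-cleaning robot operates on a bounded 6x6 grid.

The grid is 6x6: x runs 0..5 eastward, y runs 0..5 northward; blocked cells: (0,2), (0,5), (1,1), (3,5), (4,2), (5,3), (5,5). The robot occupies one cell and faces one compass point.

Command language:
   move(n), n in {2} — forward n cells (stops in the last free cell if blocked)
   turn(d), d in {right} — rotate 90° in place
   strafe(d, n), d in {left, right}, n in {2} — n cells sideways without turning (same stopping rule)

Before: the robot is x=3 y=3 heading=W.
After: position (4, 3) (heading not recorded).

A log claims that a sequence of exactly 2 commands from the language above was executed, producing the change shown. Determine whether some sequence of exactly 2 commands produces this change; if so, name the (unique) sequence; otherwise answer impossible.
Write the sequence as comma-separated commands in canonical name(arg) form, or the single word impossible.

key: strafe(right, 2) is stopped early by the blocked cell at (5,3)
t0: x=3 y=3 heading=W
[1] after turn(right): x=3 y=3 heading=N
[2] after strafe(right, 2): x=4 y=3 heading=N
all 16 alternatives checked — unique.

turn(right), strafe(right, 2)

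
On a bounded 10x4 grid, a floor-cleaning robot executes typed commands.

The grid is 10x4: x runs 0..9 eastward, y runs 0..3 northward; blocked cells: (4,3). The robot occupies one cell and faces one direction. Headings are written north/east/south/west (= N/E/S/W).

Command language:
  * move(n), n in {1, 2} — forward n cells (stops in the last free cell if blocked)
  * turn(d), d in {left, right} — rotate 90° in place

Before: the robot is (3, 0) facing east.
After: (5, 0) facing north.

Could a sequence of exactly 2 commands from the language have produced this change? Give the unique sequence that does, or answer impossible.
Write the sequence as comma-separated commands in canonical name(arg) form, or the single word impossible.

move(2), turn(left)

key: cell and facing (now N) both changed — the 2 commands mix motion and turning
initial: (3, 0) facing east
step 1 (move(2)): (5, 0) facing east
step 2 (turn(left)): (5, 0) facing north
uniquely the one of 16 2-step routes that fits.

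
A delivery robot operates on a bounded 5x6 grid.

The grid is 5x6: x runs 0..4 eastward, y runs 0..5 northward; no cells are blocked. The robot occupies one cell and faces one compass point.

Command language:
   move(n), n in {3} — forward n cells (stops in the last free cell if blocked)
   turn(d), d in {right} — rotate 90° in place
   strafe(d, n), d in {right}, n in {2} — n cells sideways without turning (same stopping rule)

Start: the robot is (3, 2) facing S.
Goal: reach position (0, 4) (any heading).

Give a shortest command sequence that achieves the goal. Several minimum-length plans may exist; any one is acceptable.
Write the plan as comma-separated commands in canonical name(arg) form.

turn(right), move(3), strafe(right, 2)

initial: (3, 2) facing S
1. turn(right) → (3, 2) facing W
2. move(3) → (0, 2) facing W
3. strafe(right, 2) → (0, 4) facing W
nothing shorter than 3 reaches the goal.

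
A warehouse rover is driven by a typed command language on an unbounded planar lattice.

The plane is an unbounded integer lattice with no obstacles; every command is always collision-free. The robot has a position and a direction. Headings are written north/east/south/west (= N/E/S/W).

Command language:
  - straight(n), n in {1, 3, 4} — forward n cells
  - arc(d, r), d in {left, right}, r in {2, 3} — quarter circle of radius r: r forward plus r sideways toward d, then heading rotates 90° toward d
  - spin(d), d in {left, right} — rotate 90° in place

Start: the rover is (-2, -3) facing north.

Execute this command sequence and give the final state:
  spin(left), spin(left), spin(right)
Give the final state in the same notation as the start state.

t0: (-2, -3) facing north
t=1 spin(left) ⇒ (-2, -3) facing west
t=2 spin(left) ⇒ (-2, -3) facing south
t=3 spin(right) ⇒ (-2, -3) facing west

(-2, -3) facing west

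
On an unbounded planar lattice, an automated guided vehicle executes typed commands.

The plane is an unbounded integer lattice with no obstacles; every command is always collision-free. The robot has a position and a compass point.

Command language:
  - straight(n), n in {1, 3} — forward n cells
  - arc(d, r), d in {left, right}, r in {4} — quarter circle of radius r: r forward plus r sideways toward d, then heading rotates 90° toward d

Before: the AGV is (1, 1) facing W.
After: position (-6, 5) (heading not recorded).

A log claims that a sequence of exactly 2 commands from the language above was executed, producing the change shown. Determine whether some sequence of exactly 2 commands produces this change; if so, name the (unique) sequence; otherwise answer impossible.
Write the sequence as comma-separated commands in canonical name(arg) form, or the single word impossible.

key: order matters: swapping straight(3) and arc(right, 4) lands elsewhere
t0: (1, 1) facing W
step 1 (straight(3)): (-2, 1) facing W
step 2 (arc(right, 4)): (-6, 5) facing N
no other 2-command option fits: unique.

straight(3), arc(right, 4)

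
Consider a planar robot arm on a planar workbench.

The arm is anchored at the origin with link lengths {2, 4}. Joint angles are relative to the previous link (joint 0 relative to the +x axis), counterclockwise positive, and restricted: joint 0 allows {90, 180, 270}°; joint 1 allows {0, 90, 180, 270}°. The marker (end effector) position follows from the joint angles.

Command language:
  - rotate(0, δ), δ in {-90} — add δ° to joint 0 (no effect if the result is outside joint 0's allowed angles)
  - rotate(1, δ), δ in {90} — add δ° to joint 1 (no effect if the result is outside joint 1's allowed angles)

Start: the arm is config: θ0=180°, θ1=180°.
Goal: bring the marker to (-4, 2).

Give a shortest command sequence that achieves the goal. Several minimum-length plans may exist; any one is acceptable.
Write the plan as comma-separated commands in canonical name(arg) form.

start: config: θ0=180°, θ1=180°
[1] after rotate(1, 90): config: θ0=180°, θ1=270°
[2] after rotate(1, 90): config: θ0=180°, θ1=0°
[3] after rotate(1, 90): config: θ0=180°, θ1=90°
[4] after rotate(0, -90): config: θ0=90°, θ1=90°
minimal: 4 command(s), checked below 4.

rotate(1, 90), rotate(1, 90), rotate(1, 90), rotate(0, -90)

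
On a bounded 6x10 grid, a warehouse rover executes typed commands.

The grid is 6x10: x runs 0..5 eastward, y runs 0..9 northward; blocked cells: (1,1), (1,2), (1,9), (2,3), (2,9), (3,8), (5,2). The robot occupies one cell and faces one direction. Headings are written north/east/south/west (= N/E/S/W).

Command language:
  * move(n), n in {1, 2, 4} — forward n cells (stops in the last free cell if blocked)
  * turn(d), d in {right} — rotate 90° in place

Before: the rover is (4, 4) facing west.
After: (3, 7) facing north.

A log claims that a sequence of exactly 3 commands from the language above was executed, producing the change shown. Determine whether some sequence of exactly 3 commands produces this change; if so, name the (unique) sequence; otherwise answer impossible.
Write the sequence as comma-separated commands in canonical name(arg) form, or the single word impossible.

key: cell and facing (now N) both changed — the 3 commands mix motion and turning
initial: (4, 4) facing west
t=1 move(1) ⇒ (3, 4) facing west
t=2 turn(right) ⇒ (3, 4) facing north
t=3 move(4) ⇒ (3, 7) facing north
no rival 3-sequence matches.

move(1), turn(right), move(4)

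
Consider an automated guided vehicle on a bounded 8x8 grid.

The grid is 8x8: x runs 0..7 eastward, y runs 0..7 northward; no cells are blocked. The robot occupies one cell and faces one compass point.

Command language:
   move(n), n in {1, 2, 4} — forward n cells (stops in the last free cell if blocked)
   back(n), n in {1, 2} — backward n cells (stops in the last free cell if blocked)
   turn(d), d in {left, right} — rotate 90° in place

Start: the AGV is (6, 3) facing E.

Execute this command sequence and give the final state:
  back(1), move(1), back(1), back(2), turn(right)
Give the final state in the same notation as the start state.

t0: (6, 3) facing E
step 1 (back(1)): (5, 3) facing E
step 2 (move(1)): (6, 3) facing E
step 3 (back(1)): (5, 3) facing E
step 4 (back(2)): (3, 3) facing E
step 5 (turn(right)): (3, 3) facing S

(3, 3) facing S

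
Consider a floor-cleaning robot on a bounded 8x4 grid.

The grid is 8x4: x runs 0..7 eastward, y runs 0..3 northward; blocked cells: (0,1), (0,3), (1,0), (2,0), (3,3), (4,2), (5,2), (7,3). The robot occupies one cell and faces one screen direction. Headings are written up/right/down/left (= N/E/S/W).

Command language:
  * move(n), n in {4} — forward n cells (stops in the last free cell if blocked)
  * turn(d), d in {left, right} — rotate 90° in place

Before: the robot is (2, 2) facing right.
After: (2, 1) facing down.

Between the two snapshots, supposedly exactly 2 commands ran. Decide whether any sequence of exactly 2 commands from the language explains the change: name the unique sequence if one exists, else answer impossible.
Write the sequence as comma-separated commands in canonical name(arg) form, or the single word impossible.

turn(right), move(4)

key: order matters: swapping turn(right) and move(4) lands elsewhere
begin: (2, 2) facing right
[1] after turn(right): (2, 2) facing down
[2] after move(4): (2, 1) facing down
uniquely the one of 9 2-step routes that fits.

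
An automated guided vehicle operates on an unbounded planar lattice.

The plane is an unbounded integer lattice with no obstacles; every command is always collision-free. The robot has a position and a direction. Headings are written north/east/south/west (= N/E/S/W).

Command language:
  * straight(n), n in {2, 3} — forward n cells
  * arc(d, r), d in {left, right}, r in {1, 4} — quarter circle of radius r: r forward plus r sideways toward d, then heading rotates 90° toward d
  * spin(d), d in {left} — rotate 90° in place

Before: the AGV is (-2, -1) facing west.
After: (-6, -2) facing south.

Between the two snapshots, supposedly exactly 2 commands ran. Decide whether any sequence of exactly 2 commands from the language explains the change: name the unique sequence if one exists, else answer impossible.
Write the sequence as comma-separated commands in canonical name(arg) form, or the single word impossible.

key: position moved to (-6,-2) AND the heading swung to S — translation plus rotation needed
t0: (-2, -1) facing west
1. straight(3) → (-5, -1) facing west
2. arc(left, 1) → (-6, -2) facing south
no rival 2-sequence matches.

straight(3), arc(left, 1)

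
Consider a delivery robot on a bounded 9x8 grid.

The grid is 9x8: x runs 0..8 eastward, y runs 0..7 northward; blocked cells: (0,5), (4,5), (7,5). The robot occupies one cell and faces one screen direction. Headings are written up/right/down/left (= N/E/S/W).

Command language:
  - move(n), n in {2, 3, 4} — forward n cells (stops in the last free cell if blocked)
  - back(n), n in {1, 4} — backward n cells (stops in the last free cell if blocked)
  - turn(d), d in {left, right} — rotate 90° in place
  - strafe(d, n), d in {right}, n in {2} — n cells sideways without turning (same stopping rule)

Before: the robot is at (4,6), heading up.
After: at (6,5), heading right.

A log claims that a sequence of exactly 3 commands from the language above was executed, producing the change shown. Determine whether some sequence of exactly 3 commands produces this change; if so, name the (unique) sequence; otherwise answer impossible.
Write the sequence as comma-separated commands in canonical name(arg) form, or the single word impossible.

key: cell and facing (now E) both changed — the 3 commands mix motion and turning
start: at (4,6), heading up
[1] after strafe(right, 2): at (6,6), heading up
[2] after back(1): at (6,5), heading up
[3] after turn(right): at (6,5), heading right
uniquely the one of 512 3-step routes that fits.

strafe(right, 2), back(1), turn(right)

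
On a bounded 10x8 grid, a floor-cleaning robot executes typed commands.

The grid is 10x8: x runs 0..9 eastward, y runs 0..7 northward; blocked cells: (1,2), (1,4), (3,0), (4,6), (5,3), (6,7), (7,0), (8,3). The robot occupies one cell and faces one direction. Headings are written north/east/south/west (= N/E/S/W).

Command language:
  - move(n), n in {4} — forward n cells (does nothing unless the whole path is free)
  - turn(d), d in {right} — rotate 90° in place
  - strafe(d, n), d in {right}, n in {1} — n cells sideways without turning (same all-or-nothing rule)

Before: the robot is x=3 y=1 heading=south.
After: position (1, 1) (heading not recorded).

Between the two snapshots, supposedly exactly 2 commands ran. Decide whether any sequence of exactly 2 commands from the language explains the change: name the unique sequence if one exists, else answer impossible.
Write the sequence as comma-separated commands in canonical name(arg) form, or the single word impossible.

strafe(right, 1), strafe(right, 1)

initial: x=3 y=1 heading=south
t=1 strafe(right, 1) ⇒ x=2 y=1 heading=south
t=2 strafe(right, 1) ⇒ x=1 y=1 heading=south
no rival 2-sequence matches.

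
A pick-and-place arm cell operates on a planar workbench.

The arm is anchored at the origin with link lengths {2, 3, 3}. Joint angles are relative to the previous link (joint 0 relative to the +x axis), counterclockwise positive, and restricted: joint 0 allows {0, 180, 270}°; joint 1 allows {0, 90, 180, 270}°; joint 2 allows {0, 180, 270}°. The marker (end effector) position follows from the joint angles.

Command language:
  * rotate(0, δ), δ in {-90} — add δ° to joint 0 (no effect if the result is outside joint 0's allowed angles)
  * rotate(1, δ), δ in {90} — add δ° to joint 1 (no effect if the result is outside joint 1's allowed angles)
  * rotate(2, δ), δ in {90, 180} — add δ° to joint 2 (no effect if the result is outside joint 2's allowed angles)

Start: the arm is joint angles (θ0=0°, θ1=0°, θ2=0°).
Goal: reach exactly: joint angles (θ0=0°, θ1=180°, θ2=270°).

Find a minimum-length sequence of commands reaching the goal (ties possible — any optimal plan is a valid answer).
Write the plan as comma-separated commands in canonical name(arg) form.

rotate(2, 180), rotate(2, 90), rotate(1, 90), rotate(1, 90)

from: joint angles (θ0=0°, θ1=0°, θ2=0°)
1. rotate(2, 180) → joint angles (θ0=0°, θ1=0°, θ2=180°)
2. rotate(2, 90) → joint angles (θ0=0°, θ1=0°, θ2=270°)
3. rotate(1, 90) → joint angles (θ0=0°, θ1=90°, θ2=270°)
4. rotate(1, 90) → joint angles (θ0=0°, θ1=180°, θ2=270°)
nothing shorter than 4 reaches the goal.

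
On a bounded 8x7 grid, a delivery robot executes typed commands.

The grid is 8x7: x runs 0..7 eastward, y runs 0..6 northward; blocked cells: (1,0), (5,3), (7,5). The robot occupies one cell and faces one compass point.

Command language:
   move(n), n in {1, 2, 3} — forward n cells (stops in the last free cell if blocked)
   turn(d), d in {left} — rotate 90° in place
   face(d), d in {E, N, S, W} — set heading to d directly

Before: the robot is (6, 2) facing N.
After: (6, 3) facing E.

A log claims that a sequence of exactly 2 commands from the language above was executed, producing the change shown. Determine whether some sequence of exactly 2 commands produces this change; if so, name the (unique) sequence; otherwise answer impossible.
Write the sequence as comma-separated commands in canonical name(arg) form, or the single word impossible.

key: cell and facing (now E) both changed — the 2 commands mix motion and turning
initial: (6, 2) facing N
[1] after move(1): (6, 3) facing N
[2] after face(E): (6, 3) facing E
no rival 2-sequence matches.

move(1), face(E)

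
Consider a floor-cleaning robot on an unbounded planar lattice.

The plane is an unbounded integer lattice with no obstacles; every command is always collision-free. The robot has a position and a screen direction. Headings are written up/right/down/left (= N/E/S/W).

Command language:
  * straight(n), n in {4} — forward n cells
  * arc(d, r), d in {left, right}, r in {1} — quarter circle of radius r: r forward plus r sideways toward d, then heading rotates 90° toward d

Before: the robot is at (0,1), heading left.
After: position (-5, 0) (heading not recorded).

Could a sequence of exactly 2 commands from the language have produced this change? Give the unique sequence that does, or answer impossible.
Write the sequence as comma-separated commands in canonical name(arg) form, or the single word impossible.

straight(4), arc(left, 1)

key: running arc(left, 1) before straight(4) would end elsewhere — order is forced
start: at (0,1), heading left
1. straight(4) → at (-4,1), heading left
2. arc(left, 1) → at (-5,0), heading down
no rival 2-sequence matches.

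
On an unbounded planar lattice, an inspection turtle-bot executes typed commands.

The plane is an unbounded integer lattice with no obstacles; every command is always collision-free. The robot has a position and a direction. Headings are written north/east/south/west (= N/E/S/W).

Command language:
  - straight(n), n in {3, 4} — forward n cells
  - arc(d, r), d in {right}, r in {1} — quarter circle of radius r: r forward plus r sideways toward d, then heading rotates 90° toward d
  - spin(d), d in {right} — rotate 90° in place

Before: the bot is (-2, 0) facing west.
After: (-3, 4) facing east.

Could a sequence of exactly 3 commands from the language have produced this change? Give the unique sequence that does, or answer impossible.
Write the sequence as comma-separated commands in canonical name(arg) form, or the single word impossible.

key: running spin(right) before arc(right, 1) would end elsewhere — order is forced
initial: (-2, 0) facing west
step 1 (arc(right, 1)): (-3, 1) facing north
step 2 (straight(3)): (-3, 4) facing north
step 3 (spin(right)): (-3, 4) facing east
no rival 3-sequence matches.

arc(right, 1), straight(3), spin(right)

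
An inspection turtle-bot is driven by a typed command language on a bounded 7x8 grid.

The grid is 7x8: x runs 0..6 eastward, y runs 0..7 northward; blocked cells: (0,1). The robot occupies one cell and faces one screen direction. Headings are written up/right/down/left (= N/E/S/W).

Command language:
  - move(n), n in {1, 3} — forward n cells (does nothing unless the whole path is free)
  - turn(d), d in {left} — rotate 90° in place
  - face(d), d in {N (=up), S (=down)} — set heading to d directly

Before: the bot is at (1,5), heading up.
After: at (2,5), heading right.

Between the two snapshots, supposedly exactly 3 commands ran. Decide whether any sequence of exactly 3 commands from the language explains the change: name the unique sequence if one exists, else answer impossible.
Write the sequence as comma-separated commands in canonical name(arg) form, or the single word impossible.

face(S), turn(left), move(1)

key: order matters: swapping face(S) and move(1) lands elsewhere
t0: at (1,5), heading up
step 1 (face(S)): at (1,5), heading down
step 2 (turn(left)): at (1,5), heading right
step 3 (move(1)): at (2,5), heading right
no other 3-command option fits: unique.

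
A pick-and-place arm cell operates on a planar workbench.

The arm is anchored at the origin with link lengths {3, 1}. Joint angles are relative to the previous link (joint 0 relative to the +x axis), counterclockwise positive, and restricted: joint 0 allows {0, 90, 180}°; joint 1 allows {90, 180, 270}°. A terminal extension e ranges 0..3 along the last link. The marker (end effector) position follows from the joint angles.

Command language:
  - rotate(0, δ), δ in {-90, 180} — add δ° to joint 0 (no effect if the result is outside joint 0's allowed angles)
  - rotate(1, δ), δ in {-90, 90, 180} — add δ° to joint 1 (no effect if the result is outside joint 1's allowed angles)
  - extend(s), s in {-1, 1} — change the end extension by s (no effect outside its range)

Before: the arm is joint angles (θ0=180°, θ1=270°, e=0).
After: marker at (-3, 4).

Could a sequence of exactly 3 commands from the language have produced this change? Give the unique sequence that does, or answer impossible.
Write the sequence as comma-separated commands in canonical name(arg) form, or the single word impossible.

extend(1), extend(1), extend(1)

initial: joint angles (θ0=180°, θ1=270°, e=0)
step 1 (extend(1)): joint angles (θ0=180°, θ1=270°, e=1)
step 2 (extend(1)): joint angles (θ0=180°, θ1=270°, e=2)
step 3 (extend(1)): joint angles (θ0=180°, θ1=270°, e=3)
all 343 alternatives checked — unique.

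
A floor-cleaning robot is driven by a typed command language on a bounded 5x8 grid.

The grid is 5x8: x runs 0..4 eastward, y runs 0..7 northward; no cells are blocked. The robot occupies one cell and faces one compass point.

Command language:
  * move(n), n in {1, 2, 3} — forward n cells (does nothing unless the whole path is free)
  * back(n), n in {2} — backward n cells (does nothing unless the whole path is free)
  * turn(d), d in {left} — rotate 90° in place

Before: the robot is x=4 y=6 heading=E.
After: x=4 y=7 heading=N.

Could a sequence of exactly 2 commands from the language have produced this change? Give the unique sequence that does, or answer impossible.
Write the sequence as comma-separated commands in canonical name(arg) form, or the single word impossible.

key: position moved to (4,7) AND the heading swung to N — translation plus rotation needed
initial: x=4 y=6 heading=E
1. turn(left) → x=4 y=6 heading=N
2. move(1) → x=4 y=7 heading=N
all 25 alternatives checked — unique.

turn(left), move(1)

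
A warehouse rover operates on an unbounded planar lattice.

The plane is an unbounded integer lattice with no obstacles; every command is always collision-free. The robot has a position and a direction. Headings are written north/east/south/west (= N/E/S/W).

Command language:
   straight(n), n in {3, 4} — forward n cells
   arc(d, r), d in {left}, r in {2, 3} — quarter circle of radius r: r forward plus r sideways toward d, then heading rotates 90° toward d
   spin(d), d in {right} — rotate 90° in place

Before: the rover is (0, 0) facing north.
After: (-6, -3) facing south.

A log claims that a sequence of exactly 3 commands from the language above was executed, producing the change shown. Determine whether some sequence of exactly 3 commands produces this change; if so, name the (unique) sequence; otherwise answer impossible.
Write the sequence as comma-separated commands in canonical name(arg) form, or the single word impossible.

arc(left, 3), arc(left, 3), straight(3)

key: cell and facing (now S) both changed — the 3 commands mix motion and turning
start: (0, 0) facing north
[1] after arc(left, 3): (-3, 3) facing west
[2] after arc(left, 3): (-6, 0) facing south
[3] after straight(3): (-6, -3) facing south
uniquely the one of 125 3-step routes that fits.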